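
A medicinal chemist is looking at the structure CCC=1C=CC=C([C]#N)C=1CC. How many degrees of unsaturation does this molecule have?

Degree of unsaturation = (number of rings) + (number of π bonds).
Ring closures in the SMILES: 1.
π bonds: 3 double bonds (each 1 DoU), 1 triple bond (each 2 DoU) → 5 DoU from unsaturation.
Total DoU = 1 + 5 = 6.

6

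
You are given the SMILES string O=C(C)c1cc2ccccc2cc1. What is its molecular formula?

C12H10O

Walk through each heavy atom and fill implicit hydrogens from standard valence (C 4, N 3, O 2, S 2, halogen 1); for lowercase aromatic atoms, an aromatic c carries 1 H when it has two neighbours and 0 H with three, and aromatic n carries 0 H:
  atom 1: O, bond orders sum to 2 (valence 2) → 0 H
  atom 2: C, bond orders sum to 4 (valence 4) → 0 H
  atom 3: C, bond orders sum to 1 (valence 4) → 3 H
  atom 4: aromatic c, 3 neighbours → 0 H
  atom 5: aromatic c, 2 neighbours → 1 H
  atom 6: aromatic c, 3 neighbours → 0 H
  atom 7: aromatic c, 2 neighbours → 1 H
  atom 8: aromatic c, 2 neighbours → 1 H
  atom 9: aromatic c, 2 neighbours → 1 H
  atom 10: aromatic c, 2 neighbours → 1 H
  atom 11: aromatic c, 3 neighbours → 0 H
  atom 12: aromatic c, 2 neighbours → 1 H
  atom 13: aromatic c, 2 neighbours → 1 H
Totals → C:12, H:10, O:1.
In Hill order: C12H10O.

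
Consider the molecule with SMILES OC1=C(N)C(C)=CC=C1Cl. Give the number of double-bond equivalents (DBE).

4

Degree of unsaturation = (number of rings) + (number of π bonds).
Ring closures in the SMILES: 1.
π bonds: 3 double bonds (each 1 DoU) → 3 DoU from unsaturation.
Total DoU = 1 + 3 = 4.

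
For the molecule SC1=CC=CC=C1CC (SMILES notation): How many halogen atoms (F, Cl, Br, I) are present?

0

Scan the SMILES for the halogen motif — none present.
Groups that are present: 1 thiol.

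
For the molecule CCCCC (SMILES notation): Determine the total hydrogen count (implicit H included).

Walk through each heavy atom and fill implicit hydrogens from standard valence (C 4, N 3, O 2, S 2, halogen 1):
  atom 1: C, bond orders sum to 1 (valence 4) → 3 H
  atom 2: C, bond orders sum to 2 (valence 4) → 2 H
  atom 3: C, bond orders sum to 2 (valence 4) → 2 H
  atom 4: C, bond orders sum to 2 (valence 4) → 2 H
  atom 5: C, bond orders sum to 1 (valence 4) → 3 H
Total hydrogens: 12.

12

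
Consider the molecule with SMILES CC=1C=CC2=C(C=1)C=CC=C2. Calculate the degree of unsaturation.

Molecular formula: C11H10.
DoU = (2C + 2 + N − H − X) / 2, where X is the halogen count and O/S are ignored.
    = (2·11 + 2 + 0 − 10 − 0) / 2 = 14 / 2 = 7.

7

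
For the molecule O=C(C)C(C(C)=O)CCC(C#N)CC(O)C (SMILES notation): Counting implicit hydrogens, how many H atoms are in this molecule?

Walk through each heavy atom and fill implicit hydrogens from standard valence (C 4, N 3, O 2, S 2, halogen 1):
  atom 1: O, bond orders sum to 2 (valence 2) → 0 H
  atom 2: C, bond orders sum to 4 (valence 4) → 0 H
  atom 3: C, bond orders sum to 1 (valence 4) → 3 H
  atom 4: C, bond orders sum to 3 (valence 4) → 1 H
  atom 5: C, bond orders sum to 4 (valence 4) → 0 H
  atom 6: C, bond orders sum to 1 (valence 4) → 3 H
  atom 7: O, bond orders sum to 2 (valence 2) → 0 H
  atom 8: C, bond orders sum to 2 (valence 4) → 2 H
  atom 9: C, bond orders sum to 2 (valence 4) → 2 H
  atom 10: C, bond orders sum to 3 (valence 4) → 1 H
  atom 11: C, bond orders sum to 4 (valence 4) → 0 H
  atom 12: N, bond orders sum to 3 (valence 3) → 0 H
  atom 13: C, bond orders sum to 2 (valence 4) → 2 H
  atom 14: C, bond orders sum to 3 (valence 4) → 1 H
  atom 15: O, bond orders sum to 1 (valence 2) → 1 H
  atom 16: C, bond orders sum to 1 (valence 4) → 3 H
Total hydrogens: 19.

19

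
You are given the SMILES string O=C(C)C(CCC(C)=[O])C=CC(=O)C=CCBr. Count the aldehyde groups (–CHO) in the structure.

0

Scan the SMILES for the aldehyde motif — none present.
Groups that are present: 2 alkene, 3 ketone.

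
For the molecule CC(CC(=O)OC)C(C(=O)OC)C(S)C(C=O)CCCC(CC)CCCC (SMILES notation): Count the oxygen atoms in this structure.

5

Scan the SMILES for O atoms (remember two-letter symbols like Cl and Br are single atoms).
Oxygen count: 5.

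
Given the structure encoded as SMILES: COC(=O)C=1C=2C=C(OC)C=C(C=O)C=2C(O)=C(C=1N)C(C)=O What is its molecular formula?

C16H15NO6

Walk through each heavy atom and fill implicit hydrogens from standard valence (C 4, N 3, O 2, S 2, halogen 1):
  atom 1: C, bond orders sum to 1 (valence 4) → 3 H
  atom 2: O, bond orders sum to 2 (valence 2) → 0 H
  atom 3: C, bond orders sum to 4 (valence 4) → 0 H
  atom 4: O, bond orders sum to 2 (valence 2) → 0 H
  atom 5: C, bond orders sum to 4 (valence 4) → 0 H
  atom 6: C, bond orders sum to 4 (valence 4) → 0 H
  atom 7: C, bond orders sum to 3 (valence 4) → 1 H
  atom 8: C, bond orders sum to 4 (valence 4) → 0 H
  atom 9: O, bond orders sum to 2 (valence 2) → 0 H
  atom 10: C, bond orders sum to 1 (valence 4) → 3 H
  atom 11: C, bond orders sum to 3 (valence 4) → 1 H
  atom 12: C, bond orders sum to 4 (valence 4) → 0 H
  atom 13: C, bond orders sum to 3 (valence 4) → 1 H
  atom 14: O, bond orders sum to 2 (valence 2) → 0 H
  atom 15: C, bond orders sum to 4 (valence 4) → 0 H
  atom 16: C, bond orders sum to 4 (valence 4) → 0 H
  atom 17: O, bond orders sum to 1 (valence 2) → 1 H
  atom 18: C, bond orders sum to 4 (valence 4) → 0 H
  atom 19: C, bond orders sum to 4 (valence 4) → 0 H
  atom 20: N, bond orders sum to 1 (valence 3) → 2 H
  atom 21: C, bond orders sum to 4 (valence 4) → 0 H
  atom 22: C, bond orders sum to 1 (valence 4) → 3 H
  atom 23: O, bond orders sum to 2 (valence 2) → 0 H
Totals → C:16, H:15, N:1, O:6.
In Hill order: C16H15NO6.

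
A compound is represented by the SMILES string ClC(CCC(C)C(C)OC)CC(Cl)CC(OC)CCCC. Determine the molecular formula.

Walk through each heavy atom and fill implicit hydrogens from standard valence (C 4, N 3, O 2, S 2, halogen 1):
  atom 1: Cl (halogen, monovalent) → 0 H
  atom 2: C, bond orders sum to 3 (valence 4) → 1 H
  atom 3: C, bond orders sum to 2 (valence 4) → 2 H
  atom 4: C, bond orders sum to 2 (valence 4) → 2 H
  atom 5: C, bond orders sum to 3 (valence 4) → 1 H
  atom 6: C, bond orders sum to 1 (valence 4) → 3 H
  atom 7: C, bond orders sum to 3 (valence 4) → 1 H
  atom 8: C, bond orders sum to 1 (valence 4) → 3 H
  atom 9: O, bond orders sum to 2 (valence 2) → 0 H
  atom 10: C, bond orders sum to 1 (valence 4) → 3 H
  atom 11: C, bond orders sum to 2 (valence 4) → 2 H
  atom 12: C, bond orders sum to 3 (valence 4) → 1 H
  atom 13: Cl (halogen, monovalent) → 0 H
  atom 14: C, bond orders sum to 2 (valence 4) → 2 H
  atom 15: C, bond orders sum to 3 (valence 4) → 1 H
  atom 16: O, bond orders sum to 2 (valence 2) → 0 H
  atom 17: C, bond orders sum to 1 (valence 4) → 3 H
  atom 18: C, bond orders sum to 2 (valence 4) → 2 H
  atom 19: C, bond orders sum to 2 (valence 4) → 2 H
  atom 20: C, bond orders sum to 2 (valence 4) → 2 H
  atom 21: C, bond orders sum to 1 (valence 4) → 3 H
Totals → C:17, H:34, Cl:2, O:2.
In Hill order: C17H34Cl2O2.

C17H34Cl2O2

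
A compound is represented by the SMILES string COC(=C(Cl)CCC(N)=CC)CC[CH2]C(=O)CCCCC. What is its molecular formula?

Walk through each heavy atom and fill implicit hydrogens from standard valence (C 4, N 3, O 2, S 2, halogen 1):
  atom 1: C, bond orders sum to 1 (valence 4) → 3 H
  atom 2: O, bond orders sum to 2 (valence 2) → 0 H
  atom 3: C, bond orders sum to 4 (valence 4) → 0 H
  atom 4: C, bond orders sum to 4 (valence 4) → 0 H
  atom 5: Cl (halogen, monovalent) → 0 H
  atom 6: C, bond orders sum to 2 (valence 4) → 2 H
  atom 7: C, bond orders sum to 2 (valence 4) → 2 H
  atom 8: C, bond orders sum to 4 (valence 4) → 0 H
  atom 9: N, bond orders sum to 1 (valence 3) → 2 H
  atom 10: C, bond orders sum to 3 (valence 4) → 1 H
  atom 11: C, bond orders sum to 1 (valence 4) → 3 H
  atom 12: C, bond orders sum to 2 (valence 4) → 2 H
  atom 13: C, bond orders sum to 2 (valence 4) → 2 H
  atom 14: C with explicit H count 2
  atom 15: C, bond orders sum to 4 (valence 4) → 0 H
  atom 16: O, bond orders sum to 2 (valence 2) → 0 H
  atom 17: C, bond orders sum to 2 (valence 4) → 2 H
  atom 18: C, bond orders sum to 2 (valence 4) → 2 H
  atom 19: C, bond orders sum to 2 (valence 4) → 2 H
  atom 20: C, bond orders sum to 2 (valence 4) → 2 H
  atom 21: C, bond orders sum to 1 (valence 4) → 3 H
Totals → C:17, H:30, Cl:1, N:1, O:2.

C17H30ClNO2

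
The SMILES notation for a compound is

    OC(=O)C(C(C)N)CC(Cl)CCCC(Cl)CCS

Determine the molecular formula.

C12H23Cl2NO2S

Walk through each heavy atom and fill implicit hydrogens from standard valence (C 4, N 3, O 2, S 2, halogen 1):
  atom 1: O, bond orders sum to 1 (valence 2) → 1 H
  atom 2: C, bond orders sum to 4 (valence 4) → 0 H
  atom 3: O, bond orders sum to 2 (valence 2) → 0 H
  atom 4: C, bond orders sum to 3 (valence 4) → 1 H
  atom 5: C, bond orders sum to 3 (valence 4) → 1 H
  atom 6: C, bond orders sum to 1 (valence 4) → 3 H
  atom 7: N, bond orders sum to 1 (valence 3) → 2 H
  atom 8: C, bond orders sum to 2 (valence 4) → 2 H
  atom 9: C, bond orders sum to 3 (valence 4) → 1 H
  atom 10: Cl (halogen, monovalent) → 0 H
  atom 11: C, bond orders sum to 2 (valence 4) → 2 H
  atom 12: C, bond orders sum to 2 (valence 4) → 2 H
  atom 13: C, bond orders sum to 2 (valence 4) → 2 H
  atom 14: C, bond orders sum to 3 (valence 4) → 1 H
  atom 15: Cl (halogen, monovalent) → 0 H
  atom 16: C, bond orders sum to 2 (valence 4) → 2 H
  atom 17: C, bond orders sum to 2 (valence 4) → 2 H
  atom 18: S, bond orders sum to 1 (valence 2) → 1 H
Totals → C:12, H:23, Cl:2, N:1, O:2, S:1.
In Hill order: C12H23Cl2NO2S.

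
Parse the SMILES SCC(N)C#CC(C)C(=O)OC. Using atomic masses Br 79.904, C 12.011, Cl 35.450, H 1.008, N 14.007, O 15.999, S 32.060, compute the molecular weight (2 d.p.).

First, the molecular formula is C8H13NO2S (counting implicit H from valence).
  C: 8 × 12.011 = 96.088
  H: 13 × 1.008 = 13.104
  N: 1 × 14.007 = 14.007
  O: 2 × 15.999 = 31.998
  S: 1 × 32.060 = 32.060
Sum: 8×12.011 + 13×1.008 + 1×14.007 + 2×15.999 + 1×32.060 = 187.257 → 187.26 g/mol.

187.26 g/mol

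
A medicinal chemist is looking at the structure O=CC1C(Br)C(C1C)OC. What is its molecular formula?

C7H11BrO2

Walk through each heavy atom and fill implicit hydrogens from standard valence (C 4, N 3, O 2, S 2, halogen 1):
  atom 1: O, bond orders sum to 2 (valence 2) → 0 H
  atom 2: C, bond orders sum to 3 (valence 4) → 1 H
  atom 3: C, bond orders sum to 3 (valence 4) → 1 H
  atom 4: C, bond orders sum to 3 (valence 4) → 1 H
  atom 5: Br (halogen, monovalent) → 0 H
  atom 6: C, bond orders sum to 3 (valence 4) → 1 H
  atom 7: C, bond orders sum to 3 (valence 4) → 1 H
  atom 8: C, bond orders sum to 1 (valence 4) → 3 H
  atom 9: O, bond orders sum to 2 (valence 2) → 0 H
  atom 10: C, bond orders sum to 1 (valence 4) → 3 H
Totals → C:7, H:11, Br:1, O:2.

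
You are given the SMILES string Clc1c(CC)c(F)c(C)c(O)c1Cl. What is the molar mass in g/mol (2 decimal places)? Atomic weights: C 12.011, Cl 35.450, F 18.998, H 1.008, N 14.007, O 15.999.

223.07 g/mol

First, the molecular formula is C9H9Cl2FO (counting implicit H from valence).
  C: 9 × 12.011 = 108.099
  Cl: 2 × 35.450 = 70.900
  F: 1 × 18.998 = 18.998
  H: 9 × 1.008 = 9.072
  O: 1 × 15.999 = 15.999
Sum: 9×12.011 + 2×35.450 + 1×18.998 + 9×1.008 + 1×15.999 = 223.068 → 223.07 g/mol.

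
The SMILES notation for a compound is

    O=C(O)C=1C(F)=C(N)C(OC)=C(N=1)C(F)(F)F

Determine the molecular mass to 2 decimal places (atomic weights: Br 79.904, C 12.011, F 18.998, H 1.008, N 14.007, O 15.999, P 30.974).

254.14 g/mol

First, the molecular formula is C8H6F4N2O3 (counting implicit H from valence).
  C: 8 × 12.011 = 96.088
  F: 4 × 18.998 = 75.992
  H: 6 × 1.008 = 6.048
  N: 2 × 14.007 = 28.014
  O: 3 × 15.999 = 47.997
Sum: 8×12.011 + 4×18.998 + 6×1.008 + 2×14.007 + 3×15.999 = 254.139 → 254.14 g/mol.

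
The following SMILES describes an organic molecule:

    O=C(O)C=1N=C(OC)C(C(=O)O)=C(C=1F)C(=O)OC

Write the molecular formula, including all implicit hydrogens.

C10H8FNO7

Walk through each heavy atom and fill implicit hydrogens from standard valence (C 4, N 3, O 2, S 2, halogen 1):
  atom 1: O, bond orders sum to 2 (valence 2) → 0 H
  atom 2: C, bond orders sum to 4 (valence 4) → 0 H
  atom 3: O, bond orders sum to 1 (valence 2) → 1 H
  atom 4: C, bond orders sum to 4 (valence 4) → 0 H
  atom 5: N, bond orders sum to 3 (valence 3) → 0 H
  atom 6: C, bond orders sum to 4 (valence 4) → 0 H
  atom 7: O, bond orders sum to 2 (valence 2) → 0 H
  atom 8: C, bond orders sum to 1 (valence 4) → 3 H
  atom 9: C, bond orders sum to 4 (valence 4) → 0 H
  atom 10: C, bond orders sum to 4 (valence 4) → 0 H
  atom 11: O, bond orders sum to 2 (valence 2) → 0 H
  atom 12: O, bond orders sum to 1 (valence 2) → 1 H
  atom 13: C, bond orders sum to 4 (valence 4) → 0 H
  atom 14: C, bond orders sum to 4 (valence 4) → 0 H
  atom 15: F (halogen, monovalent) → 0 H
  atom 16: C, bond orders sum to 4 (valence 4) → 0 H
  atom 17: O, bond orders sum to 2 (valence 2) → 0 H
  atom 18: O, bond orders sum to 2 (valence 2) → 0 H
  atom 19: C, bond orders sum to 1 (valence 4) → 3 H
Totals → C:10, H:8, F:1, N:1, O:7.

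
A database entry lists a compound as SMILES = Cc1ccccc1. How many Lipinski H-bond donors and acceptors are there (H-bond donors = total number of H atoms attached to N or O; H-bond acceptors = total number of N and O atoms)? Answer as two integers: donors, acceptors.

Donors: find every N or O and count the H atoms it carries.
  (no N or O atoms present)
Lipinski HBD = 0.
Acceptors: N atoms = 0, O atoms = 0 → HBA = 0.

0, 0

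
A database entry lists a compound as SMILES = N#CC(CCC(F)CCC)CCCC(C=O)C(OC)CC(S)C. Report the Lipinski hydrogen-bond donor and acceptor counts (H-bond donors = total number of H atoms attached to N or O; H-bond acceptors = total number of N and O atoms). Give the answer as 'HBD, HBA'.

Donors: find every N or O and count the H atoms it carries.
  atom 1 (N): bond orders sum to 3 → 0 H
  atom 16 (O): bond orders sum to 2 → 0 H
  atom 18 (O): bond orders sum to 2 → 0 H
Lipinski HBD = 0.
Acceptors: N atoms = 1, O atoms = 2 → HBA = 3.

0, 3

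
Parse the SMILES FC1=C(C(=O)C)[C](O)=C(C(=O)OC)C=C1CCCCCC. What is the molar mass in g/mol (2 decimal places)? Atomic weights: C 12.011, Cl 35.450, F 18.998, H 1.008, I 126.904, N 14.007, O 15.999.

First, the molecular formula is C16H21FO4 (counting implicit H from valence).
  C: 16 × 12.011 = 192.176
  F: 1 × 18.998 = 18.998
  H: 21 × 1.008 = 21.168
  O: 4 × 15.999 = 63.996
Sum: 16×12.011 + 1×18.998 + 21×1.008 + 4×15.999 = 296.338 → 296.34 g/mol.

296.34 g/mol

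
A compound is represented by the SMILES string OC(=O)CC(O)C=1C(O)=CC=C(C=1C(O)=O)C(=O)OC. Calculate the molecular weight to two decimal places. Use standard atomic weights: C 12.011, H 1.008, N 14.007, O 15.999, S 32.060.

First, the molecular formula is C12H12O8 (counting implicit H from valence).
  C: 12 × 12.011 = 144.132
  H: 12 × 1.008 = 12.096
  O: 8 × 15.999 = 127.992
Sum: 12×12.011 + 12×1.008 + 8×15.999 = 284.220 → 284.22 g/mol.

284.22 g/mol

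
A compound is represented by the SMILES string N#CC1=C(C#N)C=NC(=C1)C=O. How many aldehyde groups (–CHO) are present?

1

The aldehyde motif appears at heavy-atom position 11 in the SMILES.
Other groups present: 2 nitrile.
Aldehyde count: 1.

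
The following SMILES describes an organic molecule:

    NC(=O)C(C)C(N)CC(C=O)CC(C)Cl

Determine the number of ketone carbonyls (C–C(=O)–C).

Scan the SMILES for the ketone motif — none present.
Groups that are present: 1 aldehyde, 1 amide, 1 primary amine.

0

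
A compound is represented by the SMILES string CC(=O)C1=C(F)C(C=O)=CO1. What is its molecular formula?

C7H5FO3

Walk through each heavy atom and fill implicit hydrogens from standard valence (C 4, N 3, O 2, S 2, halogen 1):
  atom 1: C, bond orders sum to 1 (valence 4) → 3 H
  atom 2: C, bond orders sum to 4 (valence 4) → 0 H
  atom 3: O, bond orders sum to 2 (valence 2) → 0 H
  atom 4: C, bond orders sum to 4 (valence 4) → 0 H
  atom 5: C, bond orders sum to 4 (valence 4) → 0 H
  atom 6: F (halogen, monovalent) → 0 H
  atom 7: C, bond orders sum to 4 (valence 4) → 0 H
  atom 8: C, bond orders sum to 3 (valence 4) → 1 H
  atom 9: O, bond orders sum to 2 (valence 2) → 0 H
  atom 10: C, bond orders sum to 3 (valence 4) → 1 H
  atom 11: O, bond orders sum to 2 (valence 2) → 0 H
Totals → C:7, H:5, F:1, O:3.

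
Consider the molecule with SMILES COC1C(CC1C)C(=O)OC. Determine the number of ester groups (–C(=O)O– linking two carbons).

The ester motif appears at heavy-atom position 8 in the SMILES.
Other groups present: 1 ether.
Ester count: 1.

1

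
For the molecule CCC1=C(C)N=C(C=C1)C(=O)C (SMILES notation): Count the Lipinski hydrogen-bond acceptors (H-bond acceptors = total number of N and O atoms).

2

N atoms: 1; O atoms: 1.
Lipinski HBA = 1 + 1 = 2.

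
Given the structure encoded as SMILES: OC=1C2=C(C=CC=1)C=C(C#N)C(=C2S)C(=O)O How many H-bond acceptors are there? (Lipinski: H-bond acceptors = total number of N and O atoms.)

N atoms: 1; O atoms: 3.
Lipinski HBA = 1 + 3 = 4.

4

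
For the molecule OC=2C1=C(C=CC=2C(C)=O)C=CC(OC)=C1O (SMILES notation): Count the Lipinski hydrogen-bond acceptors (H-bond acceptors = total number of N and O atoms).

4

N atoms: 0; O atoms: 4.
Lipinski HBA = 0 + 4 = 4.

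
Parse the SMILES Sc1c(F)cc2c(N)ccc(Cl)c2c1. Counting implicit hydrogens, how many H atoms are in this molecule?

Walk through each heavy atom and fill implicit hydrogens from standard valence (C 4, N 3, O 2, S 2, halogen 1); for lowercase aromatic atoms, an aromatic c carries 1 H when it has two neighbours and 0 H with three, and aromatic n carries 0 H:
  atom 1: S, bond orders sum to 1 (valence 2) → 1 H
  atom 2: aromatic c, 3 neighbours → 0 H
  atom 3: aromatic c, 3 neighbours → 0 H
  atom 4: F (halogen, monovalent) → 0 H
  atom 5: aromatic c, 2 neighbours → 1 H
  atom 6: aromatic c, 3 neighbours → 0 H
  atom 7: aromatic c, 3 neighbours → 0 H
  atom 8: N, bond orders sum to 1 (valence 3) → 2 H
  atom 9: aromatic c, 2 neighbours → 1 H
  atom 10: aromatic c, 2 neighbours → 1 H
  atom 11: aromatic c, 3 neighbours → 0 H
  atom 12: Cl (halogen, monovalent) → 0 H
  atom 13: aromatic c, 3 neighbours → 0 H
  atom 14: aromatic c, 2 neighbours → 1 H
Total hydrogens: 7.

7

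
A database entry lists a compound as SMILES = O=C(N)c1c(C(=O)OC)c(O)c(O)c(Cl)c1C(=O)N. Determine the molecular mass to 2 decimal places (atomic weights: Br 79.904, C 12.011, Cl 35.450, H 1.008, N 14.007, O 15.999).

288.64 g/mol

First, the molecular formula is C10H9ClN2O6 (counting implicit H from valence).
  C: 10 × 12.011 = 120.110
  Cl: 1 × 35.450 = 35.450
  H: 9 × 1.008 = 9.072
  N: 2 × 14.007 = 28.014
  O: 6 × 15.999 = 95.994
Sum: 10×12.011 + 1×35.450 + 9×1.008 + 2×14.007 + 6×15.999 = 288.640 → 288.64 g/mol.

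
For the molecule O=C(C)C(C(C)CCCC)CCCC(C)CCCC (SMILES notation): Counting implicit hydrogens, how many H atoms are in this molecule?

Walk through each heavy atom and fill implicit hydrogens from standard valence (C 4, N 3, O 2, S 2, halogen 1):
  atom 1: O, bond orders sum to 2 (valence 2) → 0 H
  atom 2: C, bond orders sum to 4 (valence 4) → 0 H
  atom 3: C, bond orders sum to 1 (valence 4) → 3 H
  atom 4: C, bond orders sum to 3 (valence 4) → 1 H
  atom 5: C, bond orders sum to 3 (valence 4) → 1 H
  atom 6: C, bond orders sum to 1 (valence 4) → 3 H
  atom 7: C, bond orders sum to 2 (valence 4) → 2 H
  atom 8: C, bond orders sum to 2 (valence 4) → 2 H
  atom 9: C, bond orders sum to 2 (valence 4) → 2 H
  atom 10: C, bond orders sum to 1 (valence 4) → 3 H
  atom 11: C, bond orders sum to 2 (valence 4) → 2 H
  atom 12: C, bond orders sum to 2 (valence 4) → 2 H
  atom 13: C, bond orders sum to 2 (valence 4) → 2 H
  atom 14: C, bond orders sum to 3 (valence 4) → 1 H
  atom 15: C, bond orders sum to 1 (valence 4) → 3 H
  atom 16: C, bond orders sum to 2 (valence 4) → 2 H
  atom 17: C, bond orders sum to 2 (valence 4) → 2 H
  atom 18: C, bond orders sum to 2 (valence 4) → 2 H
  atom 19: C, bond orders sum to 1 (valence 4) → 3 H
Total hydrogens: 36.

36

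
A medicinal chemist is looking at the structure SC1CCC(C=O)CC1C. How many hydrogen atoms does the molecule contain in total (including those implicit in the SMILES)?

14

Walk through each heavy atom and fill implicit hydrogens from standard valence (C 4, N 3, O 2, S 2, halogen 1):
  atom 1: S, bond orders sum to 1 (valence 2) → 1 H
  atom 2: C, bond orders sum to 3 (valence 4) → 1 H
  atom 3: C, bond orders sum to 2 (valence 4) → 2 H
  atom 4: C, bond orders sum to 2 (valence 4) → 2 H
  atom 5: C, bond orders sum to 3 (valence 4) → 1 H
  atom 6: C, bond orders sum to 3 (valence 4) → 1 H
  atom 7: O, bond orders sum to 2 (valence 2) → 0 H
  atom 8: C, bond orders sum to 2 (valence 4) → 2 H
  atom 9: C, bond orders sum to 3 (valence 4) → 1 H
  atom 10: C, bond orders sum to 1 (valence 4) → 3 H
Total hydrogens: 14.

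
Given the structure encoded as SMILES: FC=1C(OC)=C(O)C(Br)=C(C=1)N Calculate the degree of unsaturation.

Molecular formula: C7H7BrFNO2.
DoU = (2C + 2 + N − H − X) / 2, where X is the halogen count and O/S are ignored.
    = (2·7 + 2 + 1 − 7 − 2) / 2 = 8 / 2 = 4.

4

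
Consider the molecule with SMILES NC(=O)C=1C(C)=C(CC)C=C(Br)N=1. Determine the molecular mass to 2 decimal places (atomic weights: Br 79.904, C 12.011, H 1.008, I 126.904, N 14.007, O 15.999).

243.10 g/mol

First, the molecular formula is C9H11BrN2O (counting implicit H from valence).
  Br: 1 × 79.904 = 79.904
  C: 9 × 12.011 = 108.099
  H: 11 × 1.008 = 11.088
  N: 2 × 14.007 = 28.014
  O: 1 × 15.999 = 15.999
Sum: 1×79.904 + 9×12.011 + 11×1.008 + 2×14.007 + 1×15.999 = 243.104 → 243.10 g/mol.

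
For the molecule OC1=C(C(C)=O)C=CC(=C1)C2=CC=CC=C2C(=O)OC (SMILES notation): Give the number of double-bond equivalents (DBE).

10

Molecular formula: C16H14O4.
DoU = (2C + 2 + N − H − X) / 2, where X is the halogen count and O/S are ignored.
    = (2·16 + 2 + 0 − 14 − 0) / 2 = 20 / 2 = 10.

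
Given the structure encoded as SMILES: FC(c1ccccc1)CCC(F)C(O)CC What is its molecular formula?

C13H18F2O

Walk through each heavy atom and fill implicit hydrogens from standard valence (C 4, N 3, O 2, S 2, halogen 1); for lowercase aromatic atoms, an aromatic c carries 1 H when it has two neighbours and 0 H with three, and aromatic n carries 0 H:
  atom 1: F (halogen, monovalent) → 0 H
  atom 2: C, bond orders sum to 3 (valence 4) → 1 H
  atom 3: aromatic c, 3 neighbours → 0 H
  atom 4: aromatic c, 2 neighbours → 1 H
  atom 5: aromatic c, 2 neighbours → 1 H
  atom 6: aromatic c, 2 neighbours → 1 H
  atom 7: aromatic c, 2 neighbours → 1 H
  atom 8: aromatic c, 2 neighbours → 1 H
  atom 9: C, bond orders sum to 2 (valence 4) → 2 H
  atom 10: C, bond orders sum to 2 (valence 4) → 2 H
  atom 11: C, bond orders sum to 3 (valence 4) → 1 H
  atom 12: F (halogen, monovalent) → 0 H
  atom 13: C, bond orders sum to 3 (valence 4) → 1 H
  atom 14: O, bond orders sum to 1 (valence 2) → 1 H
  atom 15: C, bond orders sum to 2 (valence 4) → 2 H
  atom 16: C, bond orders sum to 1 (valence 4) → 3 H
Totals → C:13, H:18, F:2, O:1.
In Hill order: C13H18F2O.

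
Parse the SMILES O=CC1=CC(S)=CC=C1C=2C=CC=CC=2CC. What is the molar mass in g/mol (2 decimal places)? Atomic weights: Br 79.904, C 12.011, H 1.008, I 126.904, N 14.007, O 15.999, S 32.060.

First, the molecular formula is C15H14OS (counting implicit H from valence).
  C: 15 × 12.011 = 180.165
  H: 14 × 1.008 = 14.112
  O: 1 × 15.999 = 15.999
  S: 1 × 32.060 = 32.060
Sum: 15×12.011 + 14×1.008 + 1×15.999 + 1×32.060 = 242.336 → 242.34 g/mol.

242.34 g/mol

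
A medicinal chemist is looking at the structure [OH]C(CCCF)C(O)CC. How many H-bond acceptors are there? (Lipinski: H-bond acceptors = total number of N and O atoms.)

N atoms: 0; O atoms: 2.
Lipinski HBA = 0 + 2 = 2.

2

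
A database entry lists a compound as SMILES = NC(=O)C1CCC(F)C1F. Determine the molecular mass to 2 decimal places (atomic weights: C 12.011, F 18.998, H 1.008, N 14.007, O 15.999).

First, the molecular formula is C6H9F2NO (counting implicit H from valence).
  C: 6 × 12.011 = 72.066
  F: 2 × 18.998 = 37.996
  H: 9 × 1.008 = 9.072
  N: 1 × 14.007 = 14.007
  O: 1 × 15.999 = 15.999
Sum: 6×12.011 + 2×18.998 + 9×1.008 + 1×14.007 + 1×15.999 = 149.140 → 149.14 g/mol.

149.14 g/mol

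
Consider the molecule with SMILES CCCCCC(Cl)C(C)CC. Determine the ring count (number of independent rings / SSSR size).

In SMILES, each pair of matching ring-closure digits denotes one ring-closing bond; the number of such bonds equals the number of independent rings.
Ring-closure bonds here: 0.

0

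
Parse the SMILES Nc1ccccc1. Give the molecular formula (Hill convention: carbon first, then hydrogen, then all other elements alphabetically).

Walk through each heavy atom and fill implicit hydrogens from standard valence (C 4, N 3, O 2, S 2, halogen 1); for lowercase aromatic atoms, an aromatic c carries 1 H when it has two neighbours and 0 H with three, and aromatic n carries 0 H:
  atom 1: N, bond orders sum to 1 (valence 3) → 2 H
  atom 2: aromatic c, 3 neighbours → 0 H
  atom 3: aromatic c, 2 neighbours → 1 H
  atom 4: aromatic c, 2 neighbours → 1 H
  atom 5: aromatic c, 2 neighbours → 1 H
  atom 6: aromatic c, 2 neighbours → 1 H
  atom 7: aromatic c, 2 neighbours → 1 H
Totals → C:6, H:7, N:1.

C6H7N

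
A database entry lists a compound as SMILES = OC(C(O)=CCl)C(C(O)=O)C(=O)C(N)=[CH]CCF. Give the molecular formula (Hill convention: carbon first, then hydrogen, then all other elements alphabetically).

C10H13ClFNO5

Walk through each heavy atom and fill implicit hydrogens from standard valence (C 4, N 3, O 2, S 2, halogen 1):
  atom 1: O, bond orders sum to 1 (valence 2) → 1 H
  atom 2: C, bond orders sum to 3 (valence 4) → 1 H
  atom 3: C, bond orders sum to 4 (valence 4) → 0 H
  atom 4: O, bond orders sum to 1 (valence 2) → 1 H
  atom 5: C, bond orders sum to 3 (valence 4) → 1 H
  atom 6: Cl (halogen, monovalent) → 0 H
  atom 7: C, bond orders sum to 3 (valence 4) → 1 H
  atom 8: C, bond orders sum to 4 (valence 4) → 0 H
  atom 9: O, bond orders sum to 1 (valence 2) → 1 H
  atom 10: O, bond orders sum to 2 (valence 2) → 0 H
  atom 11: C, bond orders sum to 4 (valence 4) → 0 H
  atom 12: O, bond orders sum to 2 (valence 2) → 0 H
  atom 13: C, bond orders sum to 4 (valence 4) → 0 H
  atom 14: N, bond orders sum to 1 (valence 3) → 2 H
  atom 15: C with explicit H count 1
  atom 16: C, bond orders sum to 2 (valence 4) → 2 H
  atom 17: C, bond orders sum to 2 (valence 4) → 2 H
  atom 18: F (halogen, monovalent) → 0 H
Totals → C:10, H:13, Cl:1, F:1, N:1, O:5.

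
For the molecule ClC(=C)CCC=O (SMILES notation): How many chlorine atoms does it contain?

1

Scan the SMILES for Cl atoms (remember two-letter symbols like Cl and Br are single atoms).
Chlorine count: 1.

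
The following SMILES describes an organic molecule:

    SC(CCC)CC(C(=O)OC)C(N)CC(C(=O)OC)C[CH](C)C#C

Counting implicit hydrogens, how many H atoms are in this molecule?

31

Walk through each heavy atom and fill implicit hydrogens from standard valence (C 4, N 3, O 2, S 2, halogen 1):
  atom 1: S, bond orders sum to 1 (valence 2) → 1 H
  atom 2: C, bond orders sum to 3 (valence 4) → 1 H
  atom 3: C, bond orders sum to 2 (valence 4) → 2 H
  atom 4: C, bond orders sum to 2 (valence 4) → 2 H
  atom 5: C, bond orders sum to 1 (valence 4) → 3 H
  atom 6: C, bond orders sum to 2 (valence 4) → 2 H
  atom 7: C, bond orders sum to 3 (valence 4) → 1 H
  atom 8: C, bond orders sum to 4 (valence 4) → 0 H
  atom 9: O, bond orders sum to 2 (valence 2) → 0 H
  atom 10: O, bond orders sum to 2 (valence 2) → 0 H
  atom 11: C, bond orders sum to 1 (valence 4) → 3 H
  atom 12: C, bond orders sum to 3 (valence 4) → 1 H
  atom 13: N, bond orders sum to 1 (valence 3) → 2 H
  atom 14: C, bond orders sum to 2 (valence 4) → 2 H
  atom 15: C, bond orders sum to 3 (valence 4) → 1 H
  atom 16: C, bond orders sum to 4 (valence 4) → 0 H
  atom 17: O, bond orders sum to 2 (valence 2) → 0 H
  atom 18: O, bond orders sum to 2 (valence 2) → 0 H
  atom 19: C, bond orders sum to 1 (valence 4) → 3 H
  atom 20: C, bond orders sum to 2 (valence 4) → 2 H
  atom 21: C with explicit H count 1
  atom 22: C, bond orders sum to 1 (valence 4) → 3 H
  atom 23: C, bond orders sum to 4 (valence 4) → 0 H
  atom 24: C, bond orders sum to 3 (valence 4) → 1 H
Total hydrogens: 31.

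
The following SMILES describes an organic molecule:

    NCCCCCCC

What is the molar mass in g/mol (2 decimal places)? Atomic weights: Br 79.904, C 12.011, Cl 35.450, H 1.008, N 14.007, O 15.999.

First, the molecular formula is C7H17N (counting implicit H from valence).
  C: 7 × 12.011 = 84.077
  H: 17 × 1.008 = 17.136
  N: 1 × 14.007 = 14.007
Sum: 7×12.011 + 17×1.008 + 1×14.007 = 115.220 → 115.22 g/mol.

115.22 g/mol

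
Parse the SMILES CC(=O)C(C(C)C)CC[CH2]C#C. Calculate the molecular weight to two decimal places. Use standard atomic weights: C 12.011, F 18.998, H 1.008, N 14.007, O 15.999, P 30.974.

First, the molecular formula is C11H18O (counting implicit H from valence).
  C: 11 × 12.011 = 132.121
  H: 18 × 1.008 = 18.144
  O: 1 × 15.999 = 15.999
Sum: 11×12.011 + 18×1.008 + 1×15.999 = 166.264 → 166.26 g/mol.

166.26 g/mol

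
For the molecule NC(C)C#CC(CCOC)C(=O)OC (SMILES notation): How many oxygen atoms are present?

Scan the SMILES for O atoms (remember two-letter symbols like Cl and Br are single atoms).
Oxygen count: 3.

3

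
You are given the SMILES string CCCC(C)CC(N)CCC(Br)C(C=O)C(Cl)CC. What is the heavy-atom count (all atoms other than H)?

19

Every atom symbol written in the SMILES (organic subset) is one heavy atom; implicit H are not written.
Heavy atoms by element → Br:1, C:15, Cl:1, N:1, O:1.
Total: 19.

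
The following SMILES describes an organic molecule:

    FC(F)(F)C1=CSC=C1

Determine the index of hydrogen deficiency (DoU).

3

Molecular formula: C5H3F3S.
DoU = (2C + 2 + N − H − X) / 2, where X is the halogen count and O/S are ignored.
    = (2·5 + 2 + 0 − 3 − 3) / 2 = 6 / 2 = 3.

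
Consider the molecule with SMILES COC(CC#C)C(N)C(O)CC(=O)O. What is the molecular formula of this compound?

C9H15NO4

Walk through each heavy atom and fill implicit hydrogens from standard valence (C 4, N 3, O 2, S 2, halogen 1):
  atom 1: C, bond orders sum to 1 (valence 4) → 3 H
  atom 2: O, bond orders sum to 2 (valence 2) → 0 H
  atom 3: C, bond orders sum to 3 (valence 4) → 1 H
  atom 4: C, bond orders sum to 2 (valence 4) → 2 H
  atom 5: C, bond orders sum to 4 (valence 4) → 0 H
  atom 6: C, bond orders sum to 3 (valence 4) → 1 H
  atom 7: C, bond orders sum to 3 (valence 4) → 1 H
  atom 8: N, bond orders sum to 1 (valence 3) → 2 H
  atom 9: C, bond orders sum to 3 (valence 4) → 1 H
  atom 10: O, bond orders sum to 1 (valence 2) → 1 H
  atom 11: C, bond orders sum to 2 (valence 4) → 2 H
  atom 12: C, bond orders sum to 4 (valence 4) → 0 H
  atom 13: O, bond orders sum to 2 (valence 2) → 0 H
  atom 14: O, bond orders sum to 1 (valence 2) → 1 H
Totals → C:9, H:15, N:1, O:4.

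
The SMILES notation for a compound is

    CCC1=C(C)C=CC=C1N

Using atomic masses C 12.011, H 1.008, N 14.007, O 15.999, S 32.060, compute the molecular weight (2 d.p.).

135.21 g/mol

First, the molecular formula is C9H13N (counting implicit H from valence).
  C: 9 × 12.011 = 108.099
  H: 13 × 1.008 = 13.104
  N: 1 × 14.007 = 14.007
Sum: 9×12.011 + 13×1.008 + 1×14.007 = 135.210 → 135.21 g/mol.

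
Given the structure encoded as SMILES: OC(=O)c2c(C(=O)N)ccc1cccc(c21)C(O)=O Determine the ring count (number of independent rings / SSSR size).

In SMILES, each pair of matching ring-closure digits denotes one ring-closing bond; the number of such bonds equals the number of independent rings.
Ring-closure bonds here: 2.

2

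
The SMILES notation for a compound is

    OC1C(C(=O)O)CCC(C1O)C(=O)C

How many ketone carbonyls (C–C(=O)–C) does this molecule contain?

The ketone motif appears at heavy-atom position 12 in the SMILES.
Other groups present: 1 carboxylic acid, 2 hydroxyl.
Ketone count: 1.

1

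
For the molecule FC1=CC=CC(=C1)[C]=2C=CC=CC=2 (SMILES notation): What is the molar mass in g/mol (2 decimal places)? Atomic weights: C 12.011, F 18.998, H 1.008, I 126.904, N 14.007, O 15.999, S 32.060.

First, the molecular formula is C12H9F (counting implicit H from valence).
  C: 12 × 12.011 = 144.132
  F: 1 × 18.998 = 18.998
  H: 9 × 1.008 = 9.072
Sum: 12×12.011 + 1×18.998 + 9×1.008 = 172.202 → 172.20 g/mol.

172.20 g/mol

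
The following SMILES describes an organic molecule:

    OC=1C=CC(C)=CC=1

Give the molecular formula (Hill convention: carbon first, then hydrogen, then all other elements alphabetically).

Walk through each heavy atom and fill implicit hydrogens from standard valence (C 4, N 3, O 2, S 2, halogen 1):
  atom 1: O, bond orders sum to 1 (valence 2) → 1 H
  atom 2: C, bond orders sum to 4 (valence 4) → 0 H
  atom 3: C, bond orders sum to 3 (valence 4) → 1 H
  atom 4: C, bond orders sum to 3 (valence 4) → 1 H
  atom 5: C, bond orders sum to 4 (valence 4) → 0 H
  atom 6: C, bond orders sum to 1 (valence 4) → 3 H
  atom 7: C, bond orders sum to 3 (valence 4) → 1 H
  atom 8: C, bond orders sum to 3 (valence 4) → 1 H
Totals → C:7, H:8, O:1.
In Hill order: C7H8O.

C7H8O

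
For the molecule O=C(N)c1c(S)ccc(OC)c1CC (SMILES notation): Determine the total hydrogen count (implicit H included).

13

Walk through each heavy atom and fill implicit hydrogens from standard valence (C 4, N 3, O 2, S 2, halogen 1); for lowercase aromatic atoms, an aromatic c carries 1 H when it has two neighbours and 0 H with three, and aromatic n carries 0 H:
  atom 1: O, bond orders sum to 2 (valence 2) → 0 H
  atom 2: C, bond orders sum to 4 (valence 4) → 0 H
  atom 3: N, bond orders sum to 1 (valence 3) → 2 H
  atom 4: aromatic c, 3 neighbours → 0 H
  atom 5: aromatic c, 3 neighbours → 0 H
  atom 6: S, bond orders sum to 1 (valence 2) → 1 H
  atom 7: aromatic c, 2 neighbours → 1 H
  atom 8: aromatic c, 2 neighbours → 1 H
  atom 9: aromatic c, 3 neighbours → 0 H
  atom 10: O, bond orders sum to 2 (valence 2) → 0 H
  atom 11: C, bond orders sum to 1 (valence 4) → 3 H
  atom 12: aromatic c, 3 neighbours → 0 H
  atom 13: C, bond orders sum to 2 (valence 4) → 2 H
  atom 14: C, bond orders sum to 1 (valence 4) → 3 H
Total hydrogens: 13.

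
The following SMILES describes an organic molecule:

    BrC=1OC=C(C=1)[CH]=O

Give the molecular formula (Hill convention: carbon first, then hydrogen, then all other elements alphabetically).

C5H3BrO2

Walk through each heavy atom and fill implicit hydrogens from standard valence (C 4, N 3, O 2, S 2, halogen 1):
  atom 1: Br (halogen, monovalent) → 0 H
  atom 2: C, bond orders sum to 4 (valence 4) → 0 H
  atom 3: O, bond orders sum to 2 (valence 2) → 0 H
  atom 4: C, bond orders sum to 3 (valence 4) → 1 H
  atom 5: C, bond orders sum to 4 (valence 4) → 0 H
  atom 6: C, bond orders sum to 3 (valence 4) → 1 H
  atom 7: C with explicit H count 1
  atom 8: O, bond orders sum to 2 (valence 2) → 0 H
Totals → C:5, H:3, Br:1, O:2.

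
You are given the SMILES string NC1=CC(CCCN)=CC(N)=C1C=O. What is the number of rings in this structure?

In SMILES, each pair of matching ring-closure digits denotes one ring-closing bond; the number of such bonds equals the number of independent rings.
Ring-closure bonds here: 1.

1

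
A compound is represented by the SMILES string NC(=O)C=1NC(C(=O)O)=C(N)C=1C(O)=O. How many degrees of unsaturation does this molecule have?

6

Degree of unsaturation = (number of rings) + (number of π bonds).
Ring closures in the SMILES: 1.
π bonds: 5 double bonds (each 1 DoU) → 5 DoU from unsaturation.
Total DoU = 1 + 5 = 6.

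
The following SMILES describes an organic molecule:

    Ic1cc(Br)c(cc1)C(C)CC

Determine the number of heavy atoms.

Every atom symbol written in the SMILES (organic subset) is one heavy atom; implicit H are not written.
Heavy atoms by element → Br:1, C:10, I:1.
Total: 12.

12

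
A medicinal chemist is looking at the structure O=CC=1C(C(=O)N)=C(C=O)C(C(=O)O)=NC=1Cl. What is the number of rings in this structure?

1

In SMILES, each pair of matching ring-closure digits denotes one ring-closing bond; the number of such bonds equals the number of independent rings.
Ring-closure bonds here: 1.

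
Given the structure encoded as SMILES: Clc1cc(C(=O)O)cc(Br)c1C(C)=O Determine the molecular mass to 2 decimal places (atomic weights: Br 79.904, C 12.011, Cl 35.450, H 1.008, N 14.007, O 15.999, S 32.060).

277.50 g/mol

First, the molecular formula is C9H6BrClO3 (counting implicit H from valence).
  Br: 1 × 79.904 = 79.904
  C: 9 × 12.011 = 108.099
  Cl: 1 × 35.450 = 35.450
  H: 6 × 1.008 = 6.048
  O: 3 × 15.999 = 47.997
Sum: 1×79.904 + 9×12.011 + 1×35.450 + 6×1.008 + 3×15.999 = 277.498 → 277.50 g/mol.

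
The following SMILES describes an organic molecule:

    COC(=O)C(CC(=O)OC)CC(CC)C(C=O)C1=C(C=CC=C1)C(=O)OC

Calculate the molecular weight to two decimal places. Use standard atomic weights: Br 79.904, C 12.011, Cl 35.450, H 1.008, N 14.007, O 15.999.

378.42 g/mol

First, the molecular formula is C20H26O7 (counting implicit H from valence).
  C: 20 × 12.011 = 240.220
  H: 26 × 1.008 = 26.208
  O: 7 × 15.999 = 111.993
Sum: 20×12.011 + 26×1.008 + 7×15.999 = 378.421 → 378.42 g/mol.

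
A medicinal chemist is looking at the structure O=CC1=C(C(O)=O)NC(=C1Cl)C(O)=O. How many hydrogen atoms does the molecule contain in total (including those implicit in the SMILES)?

Walk through each heavy atom and fill implicit hydrogens from standard valence (C 4, N 3, O 2, S 2, halogen 1):
  atom 1: O, bond orders sum to 2 (valence 2) → 0 H
  atom 2: C, bond orders sum to 3 (valence 4) → 1 H
  atom 3: C, bond orders sum to 4 (valence 4) → 0 H
  atom 4: C, bond orders sum to 4 (valence 4) → 0 H
  atom 5: C, bond orders sum to 4 (valence 4) → 0 H
  atom 6: O, bond orders sum to 1 (valence 2) → 1 H
  atom 7: O, bond orders sum to 2 (valence 2) → 0 H
  atom 8: N, bond orders sum to 2 (valence 3) → 1 H
  atom 9: C, bond orders sum to 4 (valence 4) → 0 H
  atom 10: C, bond orders sum to 4 (valence 4) → 0 H
  atom 11: Cl (halogen, monovalent) → 0 H
  atom 12: C, bond orders sum to 4 (valence 4) → 0 H
  atom 13: O, bond orders sum to 1 (valence 2) → 1 H
  atom 14: O, bond orders sum to 2 (valence 2) → 0 H
Total hydrogens: 4.

4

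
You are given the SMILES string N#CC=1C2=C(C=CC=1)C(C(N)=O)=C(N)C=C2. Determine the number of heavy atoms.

Every atom symbol written in the SMILES (organic subset) is one heavy atom; implicit H are not written.
Heavy atoms by element → C:12, N:3, O:1.
Total: 16.

16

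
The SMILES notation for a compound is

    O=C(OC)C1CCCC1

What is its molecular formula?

C7H12O2

Walk through each heavy atom and fill implicit hydrogens from standard valence (C 4, N 3, O 2, S 2, halogen 1):
  atom 1: O, bond orders sum to 2 (valence 2) → 0 H
  atom 2: C, bond orders sum to 4 (valence 4) → 0 H
  atom 3: O, bond orders sum to 2 (valence 2) → 0 H
  atom 4: C, bond orders sum to 1 (valence 4) → 3 H
  atom 5: C, bond orders sum to 3 (valence 4) → 1 H
  atom 6: C, bond orders sum to 2 (valence 4) → 2 H
  atom 7: C, bond orders sum to 2 (valence 4) → 2 H
  atom 8: C, bond orders sum to 2 (valence 4) → 2 H
  atom 9: C, bond orders sum to 2 (valence 4) → 2 H
Totals → C:7, H:12, O:2.
In Hill order: C7H12O2.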